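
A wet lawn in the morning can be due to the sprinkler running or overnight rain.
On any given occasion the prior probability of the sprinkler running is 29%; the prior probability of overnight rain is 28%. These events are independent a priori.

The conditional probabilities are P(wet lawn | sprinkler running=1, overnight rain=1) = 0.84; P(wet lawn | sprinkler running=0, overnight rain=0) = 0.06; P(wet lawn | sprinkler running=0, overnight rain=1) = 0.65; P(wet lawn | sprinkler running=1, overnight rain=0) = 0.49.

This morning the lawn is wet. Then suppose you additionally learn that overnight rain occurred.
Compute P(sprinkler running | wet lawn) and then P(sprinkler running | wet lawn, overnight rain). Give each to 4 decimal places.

By total probability over the 4 (sprinkler running, overnight rain) configurations:
  P(wet lawn) = 0.06·0.71·0.72 + 0.65·0.71·0.28 + 0.49·0.29·0.72 + 0.84·0.29·0.28
        = 0.030672 + 0.129220 + 0.102312 + 0.068208 = 0.330412
The terms with sprinkler running present sum to 0.170520, so
  P(sprinkler running | wet lawn) = 0.170520 / 0.330412 ≈ 0.5161

With the extra evidence:
Weight on sprinkler running=true, given the evidence: 0.84×0.29 = 0.243600
Normalizer over all consistent configurations: 0.65×0.71 + 0.84×0.29 = 0.705100
Posterior = 0.243600 / 0.705100 ≈ 0.3455
Conditioning on overnight rain lowers the posterior on sprinkler running: the classic explaining-away effect in a common-effect structure.

P(sprinkler running | wet lawn) ≈ 0.5161; P(sprinkler running | wet lawn, overnight rain) ≈ 0.3455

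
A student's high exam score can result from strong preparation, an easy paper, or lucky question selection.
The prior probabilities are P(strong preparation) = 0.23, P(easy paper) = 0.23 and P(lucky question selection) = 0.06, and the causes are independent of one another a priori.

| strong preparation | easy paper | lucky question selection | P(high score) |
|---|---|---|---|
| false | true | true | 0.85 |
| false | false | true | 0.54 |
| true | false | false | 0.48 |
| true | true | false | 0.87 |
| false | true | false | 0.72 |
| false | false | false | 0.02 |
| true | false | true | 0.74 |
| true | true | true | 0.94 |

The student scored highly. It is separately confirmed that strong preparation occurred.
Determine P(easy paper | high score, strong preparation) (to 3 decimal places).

P(high score | strong preparation) = 0.48·0.77·0.94 + 0.74·0.77·0.06 + 0.87·0.23·0.94 + 0.94·0.23·0.06 = 0.347424 + 0.034188 + 0.188094 + 0.012972 = 0.582678
Of this, 0.201066 comes from 0.188094 + 0.012972 (the easy paper=true cases).
So P(easy paper | high score, strong preparation) = 0.201066/0.582678 ≈ 0.345.

P(easy paper | high score, strong preparation) ≈ 0.345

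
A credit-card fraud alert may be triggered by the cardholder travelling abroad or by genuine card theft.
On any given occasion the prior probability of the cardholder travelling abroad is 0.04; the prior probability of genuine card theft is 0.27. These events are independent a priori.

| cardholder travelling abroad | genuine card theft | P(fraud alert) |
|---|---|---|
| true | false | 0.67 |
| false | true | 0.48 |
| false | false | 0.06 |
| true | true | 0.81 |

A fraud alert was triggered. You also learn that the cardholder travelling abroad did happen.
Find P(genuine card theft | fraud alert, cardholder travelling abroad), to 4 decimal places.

P(genuine card theft | fraud alert, cardholder travelling abroad) ≈ 0.3090

Numerator (weight on configurations with genuine card theft): 0.81*0.27 = 0.218700
The normalizing constant is 0.67*0.73 + 0.81*0.27 = 0.707800
Posterior = 0.218700 / 0.707800 ≈ 0.3090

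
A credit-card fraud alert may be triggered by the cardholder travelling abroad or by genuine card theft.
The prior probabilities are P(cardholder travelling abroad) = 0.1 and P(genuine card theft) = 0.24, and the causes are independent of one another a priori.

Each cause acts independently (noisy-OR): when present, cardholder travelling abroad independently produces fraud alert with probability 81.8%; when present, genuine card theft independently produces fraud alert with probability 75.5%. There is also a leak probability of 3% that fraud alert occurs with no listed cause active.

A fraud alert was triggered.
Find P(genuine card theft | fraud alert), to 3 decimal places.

P(genuine card theft | fraud alert) ≈ 0.693

Under noisy-OR, P(fraud alert | causes) = 1 − (1−0.03)·∏(1−qᵢ) over the active causes.
P(fraud alert) = 0.03·0.9·0.76 + 0.76235·0.9·0.24 + 0.82346·0.1·0.76 + 0.956748·0.1·0.24 = 0.020520 + 0.164668 + 0.062583 + 0.022962 = 0.270733
Restricting to configurations with genuine card theft present: 0.164668 + 0.022962 = 0.187630.
So P(genuine card theft | fraud alert) = 0.187630/0.270733 ≈ 0.693.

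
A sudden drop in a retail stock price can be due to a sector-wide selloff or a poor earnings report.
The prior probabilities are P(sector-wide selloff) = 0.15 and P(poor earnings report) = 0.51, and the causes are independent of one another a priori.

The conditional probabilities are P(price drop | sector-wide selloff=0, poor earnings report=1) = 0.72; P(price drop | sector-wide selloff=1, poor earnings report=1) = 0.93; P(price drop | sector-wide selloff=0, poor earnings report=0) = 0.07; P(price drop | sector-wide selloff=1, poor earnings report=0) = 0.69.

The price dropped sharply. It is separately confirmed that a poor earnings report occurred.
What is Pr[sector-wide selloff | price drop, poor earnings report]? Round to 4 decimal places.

By total probability over both values of sector-wide selloff:
  P(price drop | poor earnings report) = 0.72*0.85 + 0.93*0.15
        = 0.612000 + 0.139500 = 0.751500
Keeping only the sector-wide selloff-present terms gives 0.139500, so
  P(sector-wide selloff | price drop, poor earnings report) = 0.139500 / 0.751500 ≈ 0.1856

Pr[sector-wide selloff | price drop, poor earnings report] ≈ 0.1856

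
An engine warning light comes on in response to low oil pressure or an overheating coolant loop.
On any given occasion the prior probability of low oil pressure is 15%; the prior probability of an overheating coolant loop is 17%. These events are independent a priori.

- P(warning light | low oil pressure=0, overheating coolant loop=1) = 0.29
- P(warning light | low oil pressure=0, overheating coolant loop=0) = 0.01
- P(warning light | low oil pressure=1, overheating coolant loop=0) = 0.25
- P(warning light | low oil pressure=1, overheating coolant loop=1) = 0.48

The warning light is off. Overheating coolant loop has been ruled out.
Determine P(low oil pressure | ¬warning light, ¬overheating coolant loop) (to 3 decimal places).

For the numerator, keep only low oil pressure=true terms: 0.75*0.15 = 0.112500
Denominator P(¬warning light | ¬overheating coolant loop): 0.99*0.85 + 0.75*0.15 = 0.954000
Posterior = 0.112500 / 0.954000 ≈ 0.118

P(low oil pressure | ¬warning light, ¬overheating coolant loop) ≈ 0.118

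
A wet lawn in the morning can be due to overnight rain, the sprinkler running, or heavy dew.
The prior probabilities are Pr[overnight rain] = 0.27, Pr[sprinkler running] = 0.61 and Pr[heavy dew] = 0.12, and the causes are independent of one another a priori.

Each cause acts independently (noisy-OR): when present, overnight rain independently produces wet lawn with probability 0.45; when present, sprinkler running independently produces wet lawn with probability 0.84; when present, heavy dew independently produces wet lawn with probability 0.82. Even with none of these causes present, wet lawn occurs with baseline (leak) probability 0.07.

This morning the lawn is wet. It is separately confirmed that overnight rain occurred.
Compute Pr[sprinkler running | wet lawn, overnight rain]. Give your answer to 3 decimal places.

Under noisy-OR, P(wet lawn | causes) = 1 − (1−0.07)·∏(1−qᵢ) over the active causes.
By total probability over the 4 (sprinkler running, heavy dew) configurations:
  P(wet lawn | overnight rain) = 0.4885·0.39·0.88 + 0.90793·0.39·0.12 + 0.91816·0.61·0.88 + 0.985269·0.61·0.12
        = 0.167653 + 0.042491 + 0.492868 + 0.072122 = 0.775134
The terms with sprinkler running present sum to 0.564990, so
  P(sprinkler running | wet lawn, overnight rain) = 0.564990 / 0.775134 ≈ 0.729

Pr[sprinkler running | wet lawn, overnight rain] ≈ 0.729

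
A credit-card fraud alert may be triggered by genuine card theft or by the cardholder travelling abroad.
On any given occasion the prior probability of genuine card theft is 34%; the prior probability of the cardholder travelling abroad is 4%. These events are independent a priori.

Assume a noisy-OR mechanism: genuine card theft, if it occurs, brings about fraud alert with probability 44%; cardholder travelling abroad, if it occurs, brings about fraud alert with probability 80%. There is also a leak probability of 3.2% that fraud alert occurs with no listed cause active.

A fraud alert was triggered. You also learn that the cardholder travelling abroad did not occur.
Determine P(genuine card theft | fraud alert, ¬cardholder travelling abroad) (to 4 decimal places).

P(genuine card theft | fraud alert, ¬cardholder travelling abroad) ≈ 0.8806

Under noisy-OR, P(fraud alert | causes) = 1 − (1−0.032)·∏(1−qᵢ) over the active causes.
P(fraud alert | ¬cardholder travelling abroad) = 0.032·0.66 + 0.45792·0.34 = 0.021120 + 0.155693 = 0.176813
Of this, 0.155693 comes from 0.45792·0.34 (the genuine card theft=true cases).
Hence the posterior is 0.155693/0.176813 ≈ 0.8806.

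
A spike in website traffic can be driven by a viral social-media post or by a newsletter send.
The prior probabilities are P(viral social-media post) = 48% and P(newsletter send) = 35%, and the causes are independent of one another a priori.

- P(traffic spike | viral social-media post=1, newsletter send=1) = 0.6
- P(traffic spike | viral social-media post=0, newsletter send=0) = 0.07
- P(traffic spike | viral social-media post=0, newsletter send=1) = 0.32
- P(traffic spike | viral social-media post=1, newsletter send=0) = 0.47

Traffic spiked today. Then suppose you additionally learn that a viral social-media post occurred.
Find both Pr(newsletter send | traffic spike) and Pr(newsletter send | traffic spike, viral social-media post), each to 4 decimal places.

Pr(newsletter send | traffic spike) ≈ 0.4829; Pr(newsletter send | traffic spike, viral social-media post) ≈ 0.4074

By total probability over the 4 (viral social-media post, newsletter send) configurations:
  P(traffic spike) = 0.07·0.52·0.65 + 0.32·0.52·0.35 + 0.47·0.48·0.65 + 0.6·0.48·0.35
        = 0.023660 + 0.058240 + 0.146640 + 0.100800 = 0.329340
Keeping only the newsletter send-present terms gives 0.159040, so
  P(newsletter send | traffic spike) = 0.159040 / 0.329340 ≈ 0.4829

With the extra evidence:
Enumerate both values of newsletter send and weight by the priors:
  P(traffic spike | viral social-media post) = 0.47×0.65 + 0.6×0.35
        = 0.305500 + 0.210000 = 0.515500
The terms with newsletter send present sum to 0.210000, so
  P(newsletter send | traffic spike, viral social-media post) = 0.210000 / 0.515500 ≈ 0.4074
— viral social-media post explains away the evidence for newsletter send.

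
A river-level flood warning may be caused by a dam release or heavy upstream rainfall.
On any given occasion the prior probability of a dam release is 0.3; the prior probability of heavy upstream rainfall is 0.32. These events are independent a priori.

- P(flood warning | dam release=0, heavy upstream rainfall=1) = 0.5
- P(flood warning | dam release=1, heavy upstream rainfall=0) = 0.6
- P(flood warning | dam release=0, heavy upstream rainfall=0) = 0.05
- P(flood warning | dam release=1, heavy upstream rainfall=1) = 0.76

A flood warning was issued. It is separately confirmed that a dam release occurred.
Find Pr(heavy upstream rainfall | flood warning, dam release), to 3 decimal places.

Weight on heavy upstream rainfall=true, given the evidence: 0.76·0.32 = 0.243200
Normalizer over all consistent configurations: 0.6·0.68 + 0.76·0.32 = 0.651200
Posterior = 0.243200 / 0.651200 ≈ 0.373

Pr(heavy upstream rainfall | flood warning, dam release) ≈ 0.373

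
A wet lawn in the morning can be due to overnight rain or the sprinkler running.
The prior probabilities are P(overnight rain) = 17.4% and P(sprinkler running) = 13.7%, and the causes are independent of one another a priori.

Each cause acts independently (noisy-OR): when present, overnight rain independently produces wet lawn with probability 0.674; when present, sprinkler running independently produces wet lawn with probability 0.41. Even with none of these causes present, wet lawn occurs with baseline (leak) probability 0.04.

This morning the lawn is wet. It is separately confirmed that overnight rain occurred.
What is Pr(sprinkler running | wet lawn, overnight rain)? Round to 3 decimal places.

Under noisy-OR, P(wet lawn | causes) = 1 − (1−0.04)·∏(1−qᵢ) over the active causes.
By total probability over both values of sprinkler running:
  P(wet lawn | overnight rain) = 0.68704×0.863 + 0.815354×0.137
        = 0.592916 + 0.111703 = 0.704619
The terms with sprinkler running present sum to 0.111703, so
  P(sprinkler running | wet lawn, overnight rain) = 0.111703 / 0.704619 ≈ 0.159

Pr(sprinkler running | wet lawn, overnight rain) ≈ 0.159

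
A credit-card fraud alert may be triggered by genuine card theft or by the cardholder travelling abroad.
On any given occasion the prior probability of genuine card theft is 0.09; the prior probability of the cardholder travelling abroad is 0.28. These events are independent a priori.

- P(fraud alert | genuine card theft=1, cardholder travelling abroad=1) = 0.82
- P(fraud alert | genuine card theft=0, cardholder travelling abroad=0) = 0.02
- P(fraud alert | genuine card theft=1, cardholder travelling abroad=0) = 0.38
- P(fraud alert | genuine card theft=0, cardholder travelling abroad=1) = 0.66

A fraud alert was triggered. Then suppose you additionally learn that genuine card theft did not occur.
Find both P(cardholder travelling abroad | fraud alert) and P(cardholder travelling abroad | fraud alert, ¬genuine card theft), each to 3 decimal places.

Sum P(fraud alert|·) weighted by the priors over the 4 (genuine card theft, cardholder travelling abroad) configurations:
  P(fraud alert) = 0.02*0.91*0.72 + 0.66*0.91*0.28 + 0.38*0.09*0.72 + 0.82*0.09*0.28
        = 0.013104 + 0.168168 + 0.024624 + 0.020664 = 0.226560
The terms with cardholder travelling abroad present sum to 0.188832, so
  P(cardholder travelling abroad | fraud alert) = 0.188832 / 0.226560 ≈ 0.833

With the extra evidence:
Weight on cardholder travelling abroad=true, given the evidence: 0.66*0.28 = 0.184800
Normalizer over all consistent configurations: 0.02*0.72 + 0.66*0.28 = 0.199200
Posterior = 0.184800 / 0.199200 ≈ 0.928
With genuine card theft excluded, cardholder travelling abroad must carry more of the explanatory weight for the fraud alert.

P(cardholder travelling abroad | fraud alert) ≈ 0.833; P(cardholder travelling abroad | fraud alert, ¬genuine card theft) ≈ 0.928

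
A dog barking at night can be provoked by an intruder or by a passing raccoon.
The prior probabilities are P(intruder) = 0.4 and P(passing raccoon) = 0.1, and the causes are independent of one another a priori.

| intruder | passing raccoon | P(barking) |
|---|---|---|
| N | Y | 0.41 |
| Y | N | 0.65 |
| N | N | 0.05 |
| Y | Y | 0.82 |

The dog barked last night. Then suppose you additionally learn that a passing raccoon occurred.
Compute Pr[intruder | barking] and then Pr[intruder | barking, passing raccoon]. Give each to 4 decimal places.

Pr[intruder | barking] ≈ 0.8379; Pr[intruder | barking, passing raccoon] ≈ 0.5714

P(barking) = 0.05×0.6×0.9 + 0.41×0.6×0.1 + 0.65×0.4×0.9 + 0.82×0.4×0.1 = 0.027000 + 0.024600 + 0.234000 + 0.032800 = 0.318400
Restricting to configurations with intruder present: 0.234000 + 0.032800 = 0.266800.
Hence the posterior is 0.266800/0.318400 ≈ 0.8379.

Now also conditioning on passing raccoon=true:
Sum P(barking|·) weighted by the priors over both values of intruder:
  P(barking | passing raccoon) = 0.41×0.6 + 0.82×0.4
        = 0.246000 + 0.328000 = 0.574000
Configurations with intruder contribute 0.328000, so
  P(intruder | barking, passing raccoon) = 0.328000 / 0.574000 ≈ 0.5714
— passing raccoon explains away the evidence for intruder.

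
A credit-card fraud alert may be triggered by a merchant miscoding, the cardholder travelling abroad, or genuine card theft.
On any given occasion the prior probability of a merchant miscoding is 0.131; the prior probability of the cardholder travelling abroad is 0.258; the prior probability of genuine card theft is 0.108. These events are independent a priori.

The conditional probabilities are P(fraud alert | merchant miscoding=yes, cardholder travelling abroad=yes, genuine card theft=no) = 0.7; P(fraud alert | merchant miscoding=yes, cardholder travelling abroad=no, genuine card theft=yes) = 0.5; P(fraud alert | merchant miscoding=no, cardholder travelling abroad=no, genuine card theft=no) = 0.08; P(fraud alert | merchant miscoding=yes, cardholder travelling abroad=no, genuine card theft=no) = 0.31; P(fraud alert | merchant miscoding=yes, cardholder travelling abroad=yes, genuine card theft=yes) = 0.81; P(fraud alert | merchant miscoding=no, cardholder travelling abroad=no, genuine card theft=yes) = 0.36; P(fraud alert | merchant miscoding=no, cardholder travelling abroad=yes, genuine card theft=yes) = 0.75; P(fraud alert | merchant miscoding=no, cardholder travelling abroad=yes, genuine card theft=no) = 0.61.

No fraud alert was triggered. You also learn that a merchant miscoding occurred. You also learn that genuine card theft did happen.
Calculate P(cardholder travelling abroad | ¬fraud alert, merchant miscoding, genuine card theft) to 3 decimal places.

By total probability over both values of cardholder travelling abroad:
  P(¬fraud alert | merchant miscoding, genuine card theft) = 0.5*0.742 + 0.19*0.258
        = 0.371000 + 0.049020 = 0.420020
Configurations with cardholder travelling abroad contribute 0.049020, so
  P(cardholder travelling abroad | ¬fraud alert, merchant miscoding, genuine card theft) = 0.049020 / 0.420020 ≈ 0.117

P(cardholder travelling abroad | ¬fraud alert, merchant miscoding, genuine card theft) ≈ 0.117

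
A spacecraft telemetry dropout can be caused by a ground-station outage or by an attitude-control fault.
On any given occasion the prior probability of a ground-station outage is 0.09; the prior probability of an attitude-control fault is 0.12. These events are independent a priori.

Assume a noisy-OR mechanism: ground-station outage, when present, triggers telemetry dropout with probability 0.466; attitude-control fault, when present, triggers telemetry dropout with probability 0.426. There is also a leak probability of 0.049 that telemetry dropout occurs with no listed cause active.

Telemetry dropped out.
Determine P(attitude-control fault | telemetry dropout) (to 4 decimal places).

P(attitude-control fault | telemetry dropout) ≈ 0.4226

Under noisy-OR, P(telemetry dropout | causes) = 1 − (1−0.049)·∏(1−qᵢ) over the active causes.
P(telemetry dropout) = 0.049*0.91*0.88 + 0.454126*0.91*0.12 + 0.492166*0.09*0.88 + 0.708503*0.09*0.12 = 0.039239 + 0.049591 + 0.038980 + 0.007652 = 0.135462
The attitude-control fault-present share is 0.049591 + 0.007652 = 0.057243.
P(attitude-control fault | telemetry dropout) = 0.057243 / 0.135462 ≈ 0.4226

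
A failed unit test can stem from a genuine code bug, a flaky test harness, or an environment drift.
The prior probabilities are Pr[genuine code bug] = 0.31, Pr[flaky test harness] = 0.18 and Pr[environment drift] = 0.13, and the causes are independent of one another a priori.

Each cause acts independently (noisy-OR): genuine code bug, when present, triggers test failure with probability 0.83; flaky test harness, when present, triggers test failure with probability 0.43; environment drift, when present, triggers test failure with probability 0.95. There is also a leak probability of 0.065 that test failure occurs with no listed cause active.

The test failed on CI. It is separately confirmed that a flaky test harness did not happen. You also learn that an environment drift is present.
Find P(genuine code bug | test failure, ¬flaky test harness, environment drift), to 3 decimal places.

P(genuine code bug | test failure, ¬flaky test harness, environment drift) ≈ 0.319

Under noisy-OR, P(test failure | causes) = 1 − (1−0.065)·∏(1−qᵢ) over the active causes.
P(test failure | ¬flaky test harness, environment drift) = 0.95325×0.69 + 0.992053×0.31 = 0.657743 + 0.307536 = 0.965279
Restricting to configurations with genuine code bug present: 0.992053×0.31 = 0.307536.
P(genuine code bug | test failure, ¬flaky test harness, environment drift) = 0.307536 / 0.965279 ≈ 0.319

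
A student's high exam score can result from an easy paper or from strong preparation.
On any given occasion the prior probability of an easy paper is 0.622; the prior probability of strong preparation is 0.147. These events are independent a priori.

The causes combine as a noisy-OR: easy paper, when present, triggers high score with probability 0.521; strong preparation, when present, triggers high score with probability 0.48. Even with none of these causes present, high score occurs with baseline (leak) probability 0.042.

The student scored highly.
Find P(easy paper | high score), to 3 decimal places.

Under noisy-OR, P(high score | causes) = 1 − (1−0.042)·∏(1−qᵢ) over the active causes.
For the numerator, keep only easy paper=true terms: 0.287099 + 0.069616 = 0.356715
Denominator P(high score): 0.042·0.378·0.853 + 0.50184·0.378·0.147 + 0.541118·0.622·0.853 + 0.761381·0.622·0.147 = 0.398142
Posterior = 0.356715 / 0.398142 ≈ 0.896

P(easy paper | high score) ≈ 0.896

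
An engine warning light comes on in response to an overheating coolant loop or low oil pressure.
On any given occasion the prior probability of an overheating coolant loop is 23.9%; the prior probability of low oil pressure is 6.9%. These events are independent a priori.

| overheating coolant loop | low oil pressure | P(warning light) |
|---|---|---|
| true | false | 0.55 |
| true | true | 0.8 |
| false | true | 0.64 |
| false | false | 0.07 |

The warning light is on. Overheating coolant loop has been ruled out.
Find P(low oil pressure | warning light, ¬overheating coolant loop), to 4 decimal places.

For the numerator, keep only low oil pressure=true terms: 0.64·0.069 = 0.044160
The normalizing constant is 0.07·0.931 + 0.64·0.069 = 0.109330
P(low oil pressure | warning light, ¬overheating coolant loop) = 0.044160/0.109330 ≈ 0.4039

P(low oil pressure | warning light, ¬overheating coolant loop) ≈ 0.4039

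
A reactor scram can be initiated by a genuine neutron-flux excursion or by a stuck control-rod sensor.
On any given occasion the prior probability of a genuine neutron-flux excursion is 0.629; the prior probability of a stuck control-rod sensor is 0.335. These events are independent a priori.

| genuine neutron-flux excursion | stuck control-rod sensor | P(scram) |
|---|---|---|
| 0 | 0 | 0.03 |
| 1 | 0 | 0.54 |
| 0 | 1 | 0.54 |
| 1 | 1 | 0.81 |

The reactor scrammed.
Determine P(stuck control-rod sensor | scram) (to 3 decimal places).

P(stuck control-rod sensor | scram) ≈ 0.505

P(scram) = 0.03*0.371*0.665 + 0.54*0.371*0.335 + 0.54*0.629*0.665 + 0.81*0.629*0.335 = 0.007401 + 0.067114 + 0.225874 + 0.170679 = 0.471068
The stuck control-rod sensor-present share is 0.067114 + 0.170679 = 0.237793.
So P(stuck control-rod sensor | scram) = 0.237793/0.471068 ≈ 0.505.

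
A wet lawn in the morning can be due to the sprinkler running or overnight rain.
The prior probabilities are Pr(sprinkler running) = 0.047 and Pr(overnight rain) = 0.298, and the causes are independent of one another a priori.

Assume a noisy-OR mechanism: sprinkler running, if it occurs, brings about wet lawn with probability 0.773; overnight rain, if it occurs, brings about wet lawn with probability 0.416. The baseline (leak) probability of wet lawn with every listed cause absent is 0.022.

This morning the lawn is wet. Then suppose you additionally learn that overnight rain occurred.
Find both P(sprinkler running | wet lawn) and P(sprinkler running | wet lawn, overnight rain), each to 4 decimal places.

P(sprinkler running | wet lawn) ≈ 0.2171; P(sprinkler running | wet lawn, overnight rain) ≈ 0.0910

Under noisy-OR, P(wet lawn | causes) = 1 − (1−0.022)·∏(1−qᵢ) over the active causes.
For the numerator, keep only sprinkler running=true terms: 0.025669 + 0.012190 = 0.037859
Normalizer over all consistent configurations: 0.022*0.953*0.702 + 0.428848*0.953*0.298 + 0.777994*0.047*0.702 + 0.870348*0.047*0.298 = 0.174367
Posterior = 0.037859 / 0.174367 ≈ 0.2171

Now also conditioning on overnight rain=true:
Weight on sprinkler running=true, given the evidence: 0.870348×0.047 = 0.040906
Normalizer over all consistent configurations: 0.428848×0.953 + 0.870348×0.047 = 0.449598
Posterior = 0.040906 / 0.449598 ≈ 0.0910
This is intercausal reasoning (explaining away): once overnight rain accounts for the wet lawn, sprinkler running becomes less likely.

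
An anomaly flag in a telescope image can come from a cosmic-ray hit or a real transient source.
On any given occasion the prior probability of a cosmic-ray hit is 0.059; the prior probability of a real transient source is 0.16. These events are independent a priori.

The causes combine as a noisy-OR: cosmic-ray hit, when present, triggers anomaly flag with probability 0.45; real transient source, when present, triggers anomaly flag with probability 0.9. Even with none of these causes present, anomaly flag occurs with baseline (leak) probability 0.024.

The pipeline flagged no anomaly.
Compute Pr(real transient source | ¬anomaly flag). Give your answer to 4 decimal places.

Pr(real transient source | ¬anomaly flag) ≈ 0.0187

Under noisy-OR, P(anomaly flag | causes) = 1 − (1−0.024)·∏(1−qᵢ) over the active causes.
For the numerator, keep only real transient source=true terms: 0.014695 + 0.000507 = 0.015202
Normalizer over all consistent configurations: 0.976·0.941·0.84 + 0.0976·0.941·0.16 + 0.5368·0.059·0.84 + 0.05368·0.059·0.16 = 0.813275
P(real transient source | ¬anomaly flag) = 0.015202/0.813275 ≈ 0.0187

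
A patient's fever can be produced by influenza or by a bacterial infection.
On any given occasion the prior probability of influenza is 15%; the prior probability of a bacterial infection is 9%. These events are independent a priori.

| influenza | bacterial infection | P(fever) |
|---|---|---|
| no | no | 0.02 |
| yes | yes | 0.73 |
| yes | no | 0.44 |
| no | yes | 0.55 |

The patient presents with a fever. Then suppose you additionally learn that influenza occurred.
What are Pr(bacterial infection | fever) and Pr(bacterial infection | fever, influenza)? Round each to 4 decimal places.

Pr(bacterial infection | fever) ≈ 0.4074; Pr(bacterial infection | fever, influenza) ≈ 0.1410

By total probability over the 4 (influenza, bacterial infection) configurations:
  P(fever) = 0.02*0.85*0.91 + 0.55*0.85*0.09 + 0.44*0.15*0.91 + 0.73*0.15*0.09
        = 0.015470 + 0.042075 + 0.060060 + 0.009855 = 0.127460
The terms with bacterial infection present sum to 0.051930, so
  P(bacterial infection | fever) = 0.051930 / 0.127460 ≈ 0.4074

Now condition on the additional information:
P(fever | influenza) = 0.44*0.91 + 0.73*0.09 = 0.400400 + 0.065700 = 0.466100
Of this, 0.065700 comes from 0.73*0.09 (the bacterial infection=true cases).
P(bacterial infection | fever, influenza) = 0.065700 / 0.466100 ≈ 0.1410
— influenza explains away the evidence for bacterial infection.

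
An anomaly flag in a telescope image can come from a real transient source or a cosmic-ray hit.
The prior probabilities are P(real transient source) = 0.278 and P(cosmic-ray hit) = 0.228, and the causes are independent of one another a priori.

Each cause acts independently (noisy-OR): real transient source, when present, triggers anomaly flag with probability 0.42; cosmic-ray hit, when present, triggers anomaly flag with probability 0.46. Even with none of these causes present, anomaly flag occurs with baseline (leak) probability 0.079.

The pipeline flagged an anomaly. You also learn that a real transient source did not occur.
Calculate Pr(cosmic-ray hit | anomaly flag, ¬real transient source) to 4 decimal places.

Pr(cosmic-ray hit | anomaly flag, ¬real transient source) ≈ 0.6527

Under noisy-OR, P(anomaly flag | causes) = 1 − (1−0.079)·∏(1−qᵢ) over the active causes.
P(anomaly flag | ¬real transient source) = 0.079×0.772 + 0.50266×0.228 = 0.060988 + 0.114606 = 0.175594
The cosmic-ray hit-present share is 0.50266×0.228 = 0.114606.
P(cosmic-ray hit | anomaly flag, ¬real transient source) = 0.114606 / 0.175594 ≈ 0.6527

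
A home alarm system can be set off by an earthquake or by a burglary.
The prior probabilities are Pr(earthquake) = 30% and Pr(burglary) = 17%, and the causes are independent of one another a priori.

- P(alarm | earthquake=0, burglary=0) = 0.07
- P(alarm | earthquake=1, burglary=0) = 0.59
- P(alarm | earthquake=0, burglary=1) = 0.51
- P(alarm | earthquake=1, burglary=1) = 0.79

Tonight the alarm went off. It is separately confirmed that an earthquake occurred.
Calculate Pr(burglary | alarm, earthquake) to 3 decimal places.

P(alarm | earthquake) = 0.59·0.83 + 0.79·0.17 = 0.489700 + 0.134300 = 0.624000
Of this, 0.134300 comes from 0.79·0.17 (the burglary=true cases).
So P(burglary | alarm, earthquake) = 0.134300/0.624000 ≈ 0.215.

Pr(burglary | alarm, earthquake) ≈ 0.215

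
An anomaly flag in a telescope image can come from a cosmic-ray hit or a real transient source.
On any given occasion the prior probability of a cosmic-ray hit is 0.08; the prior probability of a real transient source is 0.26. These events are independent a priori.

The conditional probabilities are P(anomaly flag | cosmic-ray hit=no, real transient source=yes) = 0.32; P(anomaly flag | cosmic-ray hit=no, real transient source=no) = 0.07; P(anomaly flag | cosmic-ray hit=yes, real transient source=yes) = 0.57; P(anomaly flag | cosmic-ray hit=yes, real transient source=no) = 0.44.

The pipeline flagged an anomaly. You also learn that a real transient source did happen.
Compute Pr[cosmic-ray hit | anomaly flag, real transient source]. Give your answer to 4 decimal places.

Numerator (weight on configurations with cosmic-ray hit): 0.57·0.08 = 0.045600
Normalizer over all consistent configurations: 0.32·0.92 + 0.57·0.08 = 0.340000
P(cosmic-ray hit | anomaly flag, real transient source) = 0.045600/0.340000 ≈ 0.1341

Pr[cosmic-ray hit | anomaly flag, real transient source] ≈ 0.1341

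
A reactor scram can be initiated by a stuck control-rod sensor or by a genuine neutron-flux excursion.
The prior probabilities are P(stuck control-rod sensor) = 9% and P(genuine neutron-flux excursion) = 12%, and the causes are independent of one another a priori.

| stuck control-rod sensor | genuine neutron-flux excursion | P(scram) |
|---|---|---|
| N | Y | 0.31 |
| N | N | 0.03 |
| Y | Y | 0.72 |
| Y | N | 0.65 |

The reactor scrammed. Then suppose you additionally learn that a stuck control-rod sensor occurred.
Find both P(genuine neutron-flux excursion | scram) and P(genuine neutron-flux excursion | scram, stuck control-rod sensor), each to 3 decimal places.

P(genuine neutron-flux excursion | scram) ≈ 0.355; P(genuine neutron-flux excursion | scram, stuck control-rod sensor) ≈ 0.131

P(scram) = 0.03·0.91·0.88 + 0.31·0.91·0.12 + 0.65·0.09·0.88 + 0.72·0.09·0.12 = 0.024024 + 0.033852 + 0.051480 + 0.007776 = 0.117132
The genuine neutron-flux excursion-present share is 0.033852 + 0.007776 = 0.041628.
P(genuine neutron-flux excursion | scram) = 0.041628 / 0.117132 ≈ 0.355

Now condition on the additional information:
P(scram | stuck control-rod sensor) = 0.65*0.88 + 0.72*0.12 = 0.572000 + 0.086400 = 0.658400
Of this, 0.086400 comes from 0.72*0.12 (the genuine neutron-flux excursion=true cases).
P(genuine neutron-flux excursion | scram, stuck control-rod sensor) = 0.086400 / 0.658400 ≈ 0.131
This is intercausal reasoning (explaining away): once stuck control-rod sensor accounts for the scram, genuine neutron-flux excursion becomes less likely.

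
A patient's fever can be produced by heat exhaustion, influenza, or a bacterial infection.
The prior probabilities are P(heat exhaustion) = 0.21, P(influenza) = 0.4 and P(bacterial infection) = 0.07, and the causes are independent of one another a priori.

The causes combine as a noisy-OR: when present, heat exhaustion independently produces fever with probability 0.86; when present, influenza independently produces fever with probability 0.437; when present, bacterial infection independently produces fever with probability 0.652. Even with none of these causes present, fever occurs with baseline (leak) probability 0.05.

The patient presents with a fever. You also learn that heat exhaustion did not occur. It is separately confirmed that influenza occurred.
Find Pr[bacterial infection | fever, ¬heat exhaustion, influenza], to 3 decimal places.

Under noisy-OR, P(fever | causes) = 1 − (1−0.05)·∏(1−qᵢ) over the active causes.
Sum P(fever|·) weighted by the priors over both values of bacterial infection:
  P(fever | ¬heat exhaustion, influenza) = 0.46515·0.93 + 0.813872·0.07
        = 0.432590 + 0.056971 = 0.489561
The terms with bacterial infection present sum to 0.056971, so
  P(bacterial infection | fever, ¬heat exhaustion, influenza) = 0.056971 / 0.489561 ≈ 0.116

Pr[bacterial infection | fever, ¬heat exhaustion, influenza] ≈ 0.116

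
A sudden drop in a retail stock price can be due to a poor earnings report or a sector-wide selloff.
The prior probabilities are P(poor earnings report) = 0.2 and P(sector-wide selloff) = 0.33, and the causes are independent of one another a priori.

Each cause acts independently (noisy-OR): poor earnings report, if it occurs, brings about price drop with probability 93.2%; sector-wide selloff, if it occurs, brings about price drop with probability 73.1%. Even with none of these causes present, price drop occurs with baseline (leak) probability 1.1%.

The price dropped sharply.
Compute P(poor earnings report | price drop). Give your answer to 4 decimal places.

Under noisy-OR, P(price drop | causes) = 1 − (1−0.011)·∏(1−qᵢ) over the active causes.
P(price drop) = 0.011*0.8*0.67 + 0.733959*0.8*0.33 + 0.932748*0.2*0.67 + 0.981909*0.2*0.33 = 0.005896 + 0.193765 + 0.124988 + 0.064806 = 0.389455
Of this, 0.189794 comes from 0.124988 + 0.064806 (the poor earnings report=true cases).
P(poor earnings report | price drop) = 0.189794 / 0.389455 ≈ 0.4873

P(poor earnings report | price drop) ≈ 0.4873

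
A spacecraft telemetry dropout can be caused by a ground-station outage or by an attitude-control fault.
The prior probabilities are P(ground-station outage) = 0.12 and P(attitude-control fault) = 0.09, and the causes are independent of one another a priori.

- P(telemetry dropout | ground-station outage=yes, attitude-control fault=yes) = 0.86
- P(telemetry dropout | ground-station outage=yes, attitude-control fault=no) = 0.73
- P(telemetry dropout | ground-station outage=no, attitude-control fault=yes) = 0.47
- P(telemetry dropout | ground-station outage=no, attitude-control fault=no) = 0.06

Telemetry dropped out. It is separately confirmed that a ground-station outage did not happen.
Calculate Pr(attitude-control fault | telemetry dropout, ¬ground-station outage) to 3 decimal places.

Pr(attitude-control fault | telemetry dropout, ¬ground-station outage) ≈ 0.437

P(telemetry dropout | ¬ground-station outage) = 0.06·0.91 + 0.47·0.09 = 0.054600 + 0.042300 = 0.096900
The attitude-control fault-present share is 0.47·0.09 = 0.042300.
P(attitude-control fault | telemetry dropout, ¬ground-station outage) = 0.042300 / 0.096900 ≈ 0.437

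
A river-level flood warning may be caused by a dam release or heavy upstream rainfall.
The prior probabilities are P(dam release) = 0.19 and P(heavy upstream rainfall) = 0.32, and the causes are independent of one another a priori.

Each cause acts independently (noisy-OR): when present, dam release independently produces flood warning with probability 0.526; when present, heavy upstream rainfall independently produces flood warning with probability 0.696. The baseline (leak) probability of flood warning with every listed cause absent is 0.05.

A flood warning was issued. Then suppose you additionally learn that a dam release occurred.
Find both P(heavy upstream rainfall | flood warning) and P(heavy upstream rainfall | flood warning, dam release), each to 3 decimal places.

Under noisy-OR, P(flood warning | causes) = 1 − (1−0.05)·∏(1−qᵢ) over the active causes.
P(flood warning) = 0.05*0.81*0.68 + 0.7112*0.81*0.32 + 0.5497*0.19*0.68 + 0.863109*0.19*0.32 = 0.027540 + 0.184343 + 0.071021 + 0.052477 = 0.335381
Restricting to configurations with heavy upstream rainfall present: 0.184343 + 0.052477 = 0.236820.
So P(heavy upstream rainfall | flood warning) = 0.236820/0.335381 ≈ 0.706.

Now also conditioning on dam release=true:
Numerator (weight on configurations with heavy upstream rainfall): 0.863109*0.32 = 0.276195
Denominator P(flood warning | dam release): 0.5497*0.68 + 0.863109*0.32 = 0.649991
Posterior = 0.276195 / 0.649991 ≈ 0.425
Conditioning on dam release lowers the posterior on heavy upstream rainfall: the classic explaining-away effect in a common-effect structure.

P(heavy upstream rainfall | flood warning) ≈ 0.706; P(heavy upstream rainfall | flood warning, dam release) ≈ 0.425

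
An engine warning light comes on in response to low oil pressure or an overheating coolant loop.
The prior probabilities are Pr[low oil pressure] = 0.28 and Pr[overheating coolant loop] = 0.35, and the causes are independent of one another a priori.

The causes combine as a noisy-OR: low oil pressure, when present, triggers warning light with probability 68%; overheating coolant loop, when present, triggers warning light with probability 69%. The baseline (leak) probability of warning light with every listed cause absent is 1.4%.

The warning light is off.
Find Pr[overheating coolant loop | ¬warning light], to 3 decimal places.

Under noisy-OR, P(warning light | causes) = 1 − (1−0.014)·∏(1−qᵢ) over the active causes.
Enumerate the 4 (low oil pressure, overheating coolant loop) configurations and weight by the priors:
  P(¬warning light) = 0.986×0.72×0.65 + 0.30566×0.72×0.35 + 0.31552×0.28×0.65 + 0.097811×0.28×0.35
        = 0.461448 + 0.077026 + 0.057425 + 0.009585 = 0.605484
The terms with overheating coolant loop present sum to 0.086611, so
  P(overheating coolant loop | ¬warning light) = 0.086611 / 0.605484 ≈ 0.143

Pr[overheating coolant loop | ¬warning light] ≈ 0.143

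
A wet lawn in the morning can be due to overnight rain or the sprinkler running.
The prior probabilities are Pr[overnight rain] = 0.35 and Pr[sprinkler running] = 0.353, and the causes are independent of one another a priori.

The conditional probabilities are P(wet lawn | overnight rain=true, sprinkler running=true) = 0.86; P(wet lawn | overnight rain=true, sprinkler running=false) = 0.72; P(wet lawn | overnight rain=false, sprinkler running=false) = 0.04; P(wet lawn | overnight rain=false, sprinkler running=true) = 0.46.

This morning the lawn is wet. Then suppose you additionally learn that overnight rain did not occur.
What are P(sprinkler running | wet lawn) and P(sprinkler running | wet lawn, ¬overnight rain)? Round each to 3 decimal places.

Weight on sprinkler running=true, given the evidence: 0.105547 + 0.106253 = 0.211800
Normalizer over all consistent configurations: 0.04×0.65×0.647 + 0.46×0.65×0.353 + 0.72×0.35×0.647 + 0.86×0.35×0.353 = 0.391666
P(sprinkler running | wet lawn) = 0.211800/0.391666 ≈ 0.541

With the extra evidence:
P(wet lawn | ¬overnight rain) = 0.04·0.647 + 0.46·0.353 = 0.025880 + 0.162380 = 0.188260
Of this, 0.162380 comes from 0.46·0.353 (the sprinkler running=true cases).
Hence the posterior is 0.162380/0.188260 ≈ 0.863.
Ruling out overnight rain raises the posterior on sprinkler running — the flip side of explaining away.

P(sprinkler running | wet lawn) ≈ 0.541; P(sprinkler running | wet lawn, ¬overnight rain) ≈ 0.863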